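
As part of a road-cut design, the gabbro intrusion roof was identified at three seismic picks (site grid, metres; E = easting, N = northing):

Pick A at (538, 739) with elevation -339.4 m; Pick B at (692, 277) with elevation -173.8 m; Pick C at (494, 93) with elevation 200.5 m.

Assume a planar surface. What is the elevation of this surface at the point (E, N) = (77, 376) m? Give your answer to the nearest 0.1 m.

Two edge vectors: Pick A→Pick B = (154, -462, 165.6), Pick A→Pick C = (-44, -646, 539.9).
Normal n = (Pick A→Pick B) × (Pick A→Pick C) = (-142456.2, -90431, -119812).
So ∂z/∂E = −n_x/n_z = −1.18900 and ∂z/∂N = −n_y/n_z = −0.75477.
Intercept c from Pick A: -339.4 + 639.68 + 557.78 = 858.06.
At (77, 376): z = −91.6 − 283.8 + 858.06 = 482.7 m.

482.7 m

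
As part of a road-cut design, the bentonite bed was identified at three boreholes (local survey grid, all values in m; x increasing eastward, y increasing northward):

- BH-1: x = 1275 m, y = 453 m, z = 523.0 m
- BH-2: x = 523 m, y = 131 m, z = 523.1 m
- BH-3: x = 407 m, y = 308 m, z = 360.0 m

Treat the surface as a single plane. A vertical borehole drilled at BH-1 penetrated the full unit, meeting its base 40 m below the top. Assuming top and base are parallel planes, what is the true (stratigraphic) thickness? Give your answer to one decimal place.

Two edge vectors: BH-1→BH-2 = (-752, -322, 0.1), BH-1→BH-3 = (-868, -145, -163).
Normal n = (BH-1→BH-2) × (BH-1→BH-3) = (52500.5, -122662.8, -170456).
So ∂z/∂x = −n_x/n_z = 0.30800 and ∂z/∂y = −n_y/n_z = −0.71962.
|∇z| = √(a²+b²) = 0.78276, so dip δ = arctan(0.78276) = 38.05°.
True thickness = vertical thickness × cos δ = 40 × cos 38.05° = 31.5 m.

31.5 m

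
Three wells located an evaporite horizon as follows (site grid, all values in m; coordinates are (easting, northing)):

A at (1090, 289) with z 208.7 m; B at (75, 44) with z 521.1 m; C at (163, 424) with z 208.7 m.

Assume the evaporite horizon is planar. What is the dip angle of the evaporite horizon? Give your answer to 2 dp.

38.79°

Two edge vectors: A→B = (-1015, -245, 312.4), A→C = (-927, 135, 0).
Normal n = (A→B) × (A→C) = (-42174, -289594.8, -364140).
So ∂z/∂E = −n_x/n_z = −0.11582 and ∂z/∂N = −n_y/n_z = −0.79528.
Gradient magnitude |∇z| = √(a² + b²) = √(0.01341 + 0.63248) = 0.80367.
True dip = arctan(0.80367) = 38.79°, dipping toward N (azimuth ≈ 008°).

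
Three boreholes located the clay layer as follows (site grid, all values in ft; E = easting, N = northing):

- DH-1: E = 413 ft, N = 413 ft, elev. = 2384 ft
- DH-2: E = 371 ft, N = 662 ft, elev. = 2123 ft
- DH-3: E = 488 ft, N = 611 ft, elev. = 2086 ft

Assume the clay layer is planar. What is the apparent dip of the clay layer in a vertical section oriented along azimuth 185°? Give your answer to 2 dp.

51.50°

Two edge vectors: DH-1→DH-2 = (-42, 249, -261), DH-1→DH-3 = (75, 198, -298).
Normal n = (DH-1→DH-2) × (DH-1→DH-3) = (-22524, -32091, -26991).
So ∂z/∂E = −n_x/n_z = −0.83450 and ∂z/∂N = −n_y/n_z = −1.18895.
Unit vector along 185° is (sin 185°, cos 185°) = (-0.0872, -0.9962).
Slope in that direction = a·(-0.0872) + b·(-0.9962) = 1.25716.
Apparent dip = arctan|1.25716| = 51.50° (true dip is 55.5°, so apparent ≤ true as expected).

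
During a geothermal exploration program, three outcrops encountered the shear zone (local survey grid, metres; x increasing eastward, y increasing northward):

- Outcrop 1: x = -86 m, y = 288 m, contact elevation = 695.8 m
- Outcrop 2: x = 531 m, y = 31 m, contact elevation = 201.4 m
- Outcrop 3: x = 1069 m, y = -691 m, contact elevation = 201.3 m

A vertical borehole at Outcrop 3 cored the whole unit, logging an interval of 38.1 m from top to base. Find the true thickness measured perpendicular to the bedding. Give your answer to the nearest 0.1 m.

21.6 m

Two edge vectors: Outcrop 1→Outcrop 2 = (617, -257, -494.4), Outcrop 1→Outcrop 3 = (1155, -979, -494.5).
Normal n = (Outcrop 1→Outcrop 2) × (Outcrop 1→Outcrop 3) = (-356931.1, -265925.5, -307208).
So ∂z/∂x = −n_x/n_z = −1.16185 and ∂z/∂y = −n_y/n_z = −0.86562.
|∇z| = √(a²+b²) = 1.44886, so dip δ = arctan(1.44886) = 55.39°.
True thickness = vertical thickness × cos δ = 38.1 × cos 55.39° = 21.6 m.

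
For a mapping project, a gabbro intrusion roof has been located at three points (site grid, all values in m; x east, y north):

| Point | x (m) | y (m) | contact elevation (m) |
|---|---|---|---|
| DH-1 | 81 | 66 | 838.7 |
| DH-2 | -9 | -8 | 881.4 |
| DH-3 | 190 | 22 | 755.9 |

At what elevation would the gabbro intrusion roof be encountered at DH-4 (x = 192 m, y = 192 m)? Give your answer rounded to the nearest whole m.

Two edge vectors: DH-1→DH-2 = (-90, -74, 42.7), DH-1→DH-3 = (109, -44, -82.8).
Normal n = (DH-1→DH-2) × (DH-1→DH-3) = (8006, -2797.7, 12026).
So ∂z/∂x = −n_x/n_z = −0.66572 and ∂z/∂y = −n_y/n_z = 0.23264.
Intercept c from DH-1: 838.7 + 53.92 − 15.35 = 877.27.
At (192, 192): z = −127.8 + 44.7 + 877.27 = 794.1 m.

794 m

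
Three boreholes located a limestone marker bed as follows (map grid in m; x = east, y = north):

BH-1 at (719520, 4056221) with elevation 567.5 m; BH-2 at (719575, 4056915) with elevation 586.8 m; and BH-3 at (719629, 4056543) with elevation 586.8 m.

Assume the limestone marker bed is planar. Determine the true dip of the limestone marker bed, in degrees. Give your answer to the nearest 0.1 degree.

Two edge vectors: BH-1→BH-2 = (55, 694, 19.3), BH-1→BH-3 = (109, 322, 19.3).
Normal n = (BH-1→BH-2) × (BH-1→BH-3) = (7179.6, 1042.2, -57936).
So ∂z/∂x = −n_x/n_z = 0.12392 and ∂z/∂y = −n_y/n_z = 0.01799.
Gradient magnitude |∇z| = √(a² + b²) = √(0.01536 + 0.00032) = 0.12522.
True dip = arctan(0.12522) = 7.1°, dipping toward W (azimuth ≈ 262°).

7.1°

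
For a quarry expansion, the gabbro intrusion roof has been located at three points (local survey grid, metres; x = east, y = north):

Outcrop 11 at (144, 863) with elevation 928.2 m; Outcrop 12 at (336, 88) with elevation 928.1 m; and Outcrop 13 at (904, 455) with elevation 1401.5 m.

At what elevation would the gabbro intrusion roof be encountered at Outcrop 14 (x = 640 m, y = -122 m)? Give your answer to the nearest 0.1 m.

1109.1 m

Two edge vectors: Outcrop 11→Outcrop 12 = (192, -775, -0.1), Outcrop 11→Outcrop 13 = (760, -408, 473.3).
Normal n = (Outcrop 11→Outcrop 12) × (Outcrop 11→Outcrop 13) = (-366848.3, -90949.6, 510664).
So ∂z/∂x = −n_x/n_z = 0.71838 and ∂z/∂y = −n_y/n_z = 0.17810.
Intercept c from Outcrop 11: 928.2 − 103.45 − 153.70 = 671.05.
At (640, -122): z = 459.8 − 21.7 + 671.05 = 1109.1 m.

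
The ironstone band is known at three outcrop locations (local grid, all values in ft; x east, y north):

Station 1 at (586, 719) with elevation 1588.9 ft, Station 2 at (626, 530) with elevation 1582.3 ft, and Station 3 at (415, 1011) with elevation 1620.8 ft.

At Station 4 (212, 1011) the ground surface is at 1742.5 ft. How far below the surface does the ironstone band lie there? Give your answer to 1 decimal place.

Two edge vectors: Station 1→Station 2 = (40, -189, -6.6), Station 1→Station 3 = (-171, 292, 31.9).
Normal n = (Station 1→Station 2) × (Station 1→Station 3) = (-4101.9, -147.4, -20639).
So ∂z/∂x = −n_x/n_z = −0.198745 and ∂z/∂y = −n_y/n_z = −0.007142.
Intercept c from Station 1: 1588.9 + 116.46 + 5.13 = 1710.50.
At (212, 1011): z_contact = −42.13 − 7.22 + 1710.50 = 1661.15 ft.
Depth below ground = 1742.5 − 1661.15 = 81.4 ft.

81.4 ft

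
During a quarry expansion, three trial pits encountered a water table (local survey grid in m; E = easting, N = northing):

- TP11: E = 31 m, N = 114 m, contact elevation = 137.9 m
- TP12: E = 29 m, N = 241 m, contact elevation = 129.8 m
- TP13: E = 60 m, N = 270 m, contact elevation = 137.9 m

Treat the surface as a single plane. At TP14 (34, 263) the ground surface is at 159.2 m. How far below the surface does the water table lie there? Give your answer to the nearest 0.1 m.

29.1 m

Two edge vectors: TP11→TP12 = (-2, 127, -8.1), TP11→TP13 = (29, 156, 0).
Normal n = (TP11→TP12) × (TP11→TP13) = (1263.6, -234.9, -3995).
So ∂z/∂E = −n_x/n_z = 0.31630 and ∂z/∂N = −n_y/n_z = −0.05880.
Intercept c from TP11: 137.9 − 9.81 + 6.70 = 134.80.
At (34, 263): z_contact = 10.75 − 15.46 + 134.80 = 130.09 m.
Depth below ground = 159.2 − 130.09 = 29.1 m.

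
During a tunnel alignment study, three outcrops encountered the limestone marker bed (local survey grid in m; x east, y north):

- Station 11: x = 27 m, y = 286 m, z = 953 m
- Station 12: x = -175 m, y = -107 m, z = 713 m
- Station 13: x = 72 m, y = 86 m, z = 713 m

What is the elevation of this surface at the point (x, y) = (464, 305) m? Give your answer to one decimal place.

623.9 m

Let the plane be z = a·x + b·y + c.
Station 12−Station 11: −202a − 393b = −240;  Station 13−Station 11: 45a − 200b = −240.
Solving gives a = −0.79745, b = 1.02057.
Then c = 953 − a·27 − b·286 = 682.65.
At (464, 305): z = −370.0 + 311.3 + 682.65 = 623.9 m.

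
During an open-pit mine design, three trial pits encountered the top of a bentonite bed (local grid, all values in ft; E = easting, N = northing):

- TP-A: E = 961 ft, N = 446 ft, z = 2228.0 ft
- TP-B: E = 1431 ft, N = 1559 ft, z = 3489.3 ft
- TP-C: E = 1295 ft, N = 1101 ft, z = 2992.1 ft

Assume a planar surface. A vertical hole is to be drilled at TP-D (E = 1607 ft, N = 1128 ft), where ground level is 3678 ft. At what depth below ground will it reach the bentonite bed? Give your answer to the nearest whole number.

Let the plane be z = a·E + b·N + c.
TP-B−TP-A: 470a + 1113b = 1261.3;  TP-C−TP-A: 334a + 655b = 764.1.
Solving gives a = 0.38020, b = 0.97269.
Then c = 2228 − a·961 − b·446 = 1428.81.
At (1607, 1128): z_contact = 611.0 + 1097.2 + 1428.81 = 3137.0 ft.
Depth below ground = 3678 − 3137.0 = 541 ft.

541 ft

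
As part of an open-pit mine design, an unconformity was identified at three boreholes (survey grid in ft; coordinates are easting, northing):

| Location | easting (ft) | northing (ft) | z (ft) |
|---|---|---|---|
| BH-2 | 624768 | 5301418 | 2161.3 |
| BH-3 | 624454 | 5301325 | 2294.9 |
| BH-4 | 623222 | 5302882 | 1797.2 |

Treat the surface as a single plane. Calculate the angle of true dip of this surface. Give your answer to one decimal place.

30.8°

Let the plane be z = a·easting + b·northing + c.
BH-3−BH-2: −314a − 93b = 133.6;  BH-4−BH-2: −1546a + 1464b = −364.1.
Solving gives a = −0.26800, b = −0.53171.
Gradient magnitude |∇z| = √(a² + b²) = √(0.07182 + 0.28272) = 0.59543.
True dip = arctan(0.59543) = 30.8°, dipping toward NNE (azimuth ≈ 027°).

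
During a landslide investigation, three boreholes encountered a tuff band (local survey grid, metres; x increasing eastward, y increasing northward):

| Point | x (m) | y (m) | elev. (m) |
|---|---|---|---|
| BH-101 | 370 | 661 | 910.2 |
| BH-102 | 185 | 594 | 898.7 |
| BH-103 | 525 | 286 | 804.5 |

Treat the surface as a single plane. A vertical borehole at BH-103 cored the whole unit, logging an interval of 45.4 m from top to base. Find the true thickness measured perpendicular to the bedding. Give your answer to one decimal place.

43.8 m

Let the plane be z = a·x + b·y + c.
BH-102−BH-101: −185a − 67b = −11.5;  BH-103−BH-101: 155a − 375b = −105.7.
Solving gives a = −0.03472, b = 0.26752.
|∇z| = √(a²+b²) = 0.26976, so dip δ = arctan(0.26976) = 15.10°.
True thickness = vertical thickness × cos δ = 45.4 × cos 15.10° = 43.8 m.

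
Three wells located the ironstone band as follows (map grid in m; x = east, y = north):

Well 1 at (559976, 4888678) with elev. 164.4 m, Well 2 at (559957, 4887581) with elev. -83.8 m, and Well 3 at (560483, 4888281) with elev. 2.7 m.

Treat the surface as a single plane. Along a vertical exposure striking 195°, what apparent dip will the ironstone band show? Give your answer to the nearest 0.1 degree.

Two edge vectors: Well 1→Well 2 = (-19, -1097, -248.2), Well 1→Well 3 = (507, -397, -161.7).
Normal n = (Well 1→Well 2) × (Well 1→Well 3) = (78849.5, -128909.7, 563722).
So ∂z/∂x = −n_x/n_z = −0.13987 and ∂z/∂y = −n_y/n_z = 0.22868.
Unit vector along 195° is (sin 195°, cos 195°) = (-0.2588, -0.9659).
Slope in that direction = a·(-0.2588) + b·(-0.9659) = −0.18468.
Apparent dip = arctan|0.18468| = 10.5° (true dip is 15.0°, so apparent ≤ true as expected).

10.5°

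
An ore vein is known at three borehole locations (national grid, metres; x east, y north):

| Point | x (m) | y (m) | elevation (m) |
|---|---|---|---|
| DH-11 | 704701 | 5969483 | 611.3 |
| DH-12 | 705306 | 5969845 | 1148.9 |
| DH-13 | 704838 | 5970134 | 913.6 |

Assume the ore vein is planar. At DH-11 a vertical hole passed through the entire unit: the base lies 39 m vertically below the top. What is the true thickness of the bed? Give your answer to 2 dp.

Two edge vectors: DH-11→DH-12 = (605, 362, 537.6), DH-11→DH-13 = (137, 651, 302.3).
Normal n = (DH-11→DH-12) × (DH-11→DH-13) = (-240545, -109240.3, 344261).
So ∂z/∂x = −n_x/n_z = 0.69873 and ∂z/∂y = −n_y/n_z = 0.31732.
|∇z| = √(a²+b²) = 0.76741, so dip δ = arctan(0.76741) = 37.50°.
True thickness = vertical thickness × cos δ = 39 × cos 37.50° = 30.94 m.

30.94 m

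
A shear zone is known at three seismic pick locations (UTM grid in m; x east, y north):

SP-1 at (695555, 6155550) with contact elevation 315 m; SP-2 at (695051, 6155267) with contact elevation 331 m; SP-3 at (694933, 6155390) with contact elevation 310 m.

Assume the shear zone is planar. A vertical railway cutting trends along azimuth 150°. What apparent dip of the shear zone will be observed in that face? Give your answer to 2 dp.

7.64°

Let the plane be z = a·x + b·y + c.
SP-2−SP-1: −504a − 283b = 16;  SP-3−SP-1: −622a − 160b = −5.
Solving gives a = 0.04167, b = −0.13075.
Unit vector along 150° is (sin 150°, cos 150°) = (0.5000, -0.8660).
Slope in that direction = a·(0.5000) + b·(-0.8660) = 0.13407.
Apparent dip = arctan|0.13407| = 7.64° (true dip is 7.8°, so apparent ≤ true as expected).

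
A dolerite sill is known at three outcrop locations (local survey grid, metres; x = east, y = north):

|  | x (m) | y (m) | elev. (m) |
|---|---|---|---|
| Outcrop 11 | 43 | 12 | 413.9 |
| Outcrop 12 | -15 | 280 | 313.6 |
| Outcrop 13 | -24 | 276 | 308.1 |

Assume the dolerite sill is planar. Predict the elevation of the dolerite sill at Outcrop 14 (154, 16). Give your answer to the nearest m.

Let the plane be z = a·x + b·y + c.
Outcrop 12−Outcrop 11: −58a + 268b = −100.3;  Outcrop 13−Outcrop 11: −67a + 264b = −105.8.
Solving gives a = 0.70923, b = −0.22076.
Then c = 413.9 − a·43 − b·12 = 386.05.
At (154, 16): z = 109.2 − 3.5 + 386.05 = 491.7 m.

492 m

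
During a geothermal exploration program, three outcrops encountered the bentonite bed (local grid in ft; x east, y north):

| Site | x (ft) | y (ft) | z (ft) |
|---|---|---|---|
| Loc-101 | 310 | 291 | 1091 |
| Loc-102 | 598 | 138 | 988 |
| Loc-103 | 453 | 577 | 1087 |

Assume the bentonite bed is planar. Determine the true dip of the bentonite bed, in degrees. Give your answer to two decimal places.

Let the plane be z = a·x + b·y + c.
Loc-102−Loc-101: 288a − 153b = −103;  Loc-103−Loc-101: 143a + 286b = −4.
Solving gives a = −0.28845, b = 0.13024.
Gradient magnitude |∇z| = √(a² + b²) = √(0.08320 + 0.01696) = 0.31649.
True dip = arctan(0.31649) = 17.56°, dipping toward ESE (azimuth ≈ 114°).

17.56°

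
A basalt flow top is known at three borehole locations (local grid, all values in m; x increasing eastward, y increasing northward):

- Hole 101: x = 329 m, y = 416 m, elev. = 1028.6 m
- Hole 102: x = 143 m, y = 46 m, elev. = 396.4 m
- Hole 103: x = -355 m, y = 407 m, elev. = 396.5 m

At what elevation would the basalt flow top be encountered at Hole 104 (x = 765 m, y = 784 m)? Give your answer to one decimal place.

1885.2 m

Two edge vectors: Hole 101→Hole 102 = (-186, -370, -632.2), Hole 101→Hole 103 = (-684, -9, -632.1).
Normal n = (Hole 101→Hole 102) × (Hole 101→Hole 103) = (228187.2, 314854.2, -251406).
So ∂z/∂x = −n_x/n_z = 0.90764 and ∂z/∂y = −n_y/n_z = 1.25237.
Intercept c from Hole 101: 1028.6 − 298.61 − 520.99 = 209.00.
At (765, 784): z = 694.3 + 981.9 + 209.00 = 1885.2 m.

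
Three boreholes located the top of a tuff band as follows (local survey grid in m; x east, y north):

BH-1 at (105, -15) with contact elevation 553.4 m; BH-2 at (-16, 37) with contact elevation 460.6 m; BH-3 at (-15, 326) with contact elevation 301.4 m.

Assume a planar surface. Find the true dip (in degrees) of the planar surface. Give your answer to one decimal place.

37.4°

Let the plane be z = a·x + b·y + c.
BH-2−BH-1: −121a + 52b = −92.8;  BH-3−BH-1: −120a + 341b = −252.
Solving gives a = 0.52942, b = −0.55270.
Gradient magnitude |∇z| = √(a² + b²) = √(0.28028 + 0.30547) = 0.76535.
True dip = arctan(0.76535) = 37.4°, dipping toward NW (azimuth ≈ 316°).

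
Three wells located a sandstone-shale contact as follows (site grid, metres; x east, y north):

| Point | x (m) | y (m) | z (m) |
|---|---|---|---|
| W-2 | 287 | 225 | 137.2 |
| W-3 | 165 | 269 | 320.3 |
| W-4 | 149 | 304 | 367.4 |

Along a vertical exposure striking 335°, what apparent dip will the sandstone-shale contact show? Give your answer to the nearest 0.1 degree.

Let the plane be z = a·x + b·y + c.
W-3−W-2: −122a + 44b = 183.1;  W-4−W-2: −138a + 79b = 230.2.
Solving gives a = −1.21596, b = 0.78985.
Unit vector along 335° is (sin 335°, cos 335°) = (-0.4226, 0.9063).
Slope in that direction = a·(-0.4226) + b·(0.9063) = 1.22973.
Apparent dip = arctan|1.22973| = 50.9° (true dip is 55.4°, so apparent ≤ true as expected).

50.9°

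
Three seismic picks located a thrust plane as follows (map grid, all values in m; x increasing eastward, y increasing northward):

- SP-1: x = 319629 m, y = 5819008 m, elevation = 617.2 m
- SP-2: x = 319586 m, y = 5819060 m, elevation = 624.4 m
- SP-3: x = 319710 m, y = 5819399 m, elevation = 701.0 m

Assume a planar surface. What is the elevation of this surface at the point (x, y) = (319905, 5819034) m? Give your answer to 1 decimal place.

642.6 m

Let the plane be z = a·x + b·y + c.
SP-2−SP-1: −43a + 52b = 7.2;  SP-3−SP-1: 81a + 391b = 83.8.
Solving gives a = 0.073360285, b = 0.199124851.
Then c = 617.2 − a·319629 − b·5819008 = −1181539.98.
At (319905, 5819034): z = 23468.3 + 1158714.3 − 1181539.98 = 642.6 m.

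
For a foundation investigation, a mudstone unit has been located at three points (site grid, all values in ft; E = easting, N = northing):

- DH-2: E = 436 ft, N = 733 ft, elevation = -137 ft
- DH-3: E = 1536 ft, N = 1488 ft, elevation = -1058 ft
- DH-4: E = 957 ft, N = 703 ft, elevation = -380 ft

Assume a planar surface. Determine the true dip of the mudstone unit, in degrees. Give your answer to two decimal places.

35.09°

Two edge vectors: DH-2→DH-3 = (1100, 755, -921), DH-2→DH-4 = (521, -30, -243).
Normal n = (DH-2→DH-3) × (DH-2→DH-4) = (-211095, -212541, -426355).
So ∂z/∂E = −n_x/n_z = −0.49512 and ∂z/∂N = −n_y/n_z = −0.49851.
Gradient magnitude |∇z| = √(a² + b²) = √(0.24514 + 0.24851) = 0.70260.
True dip = arctan(0.70260) = 35.09°, dipping toward NE (azimuth ≈ 045°).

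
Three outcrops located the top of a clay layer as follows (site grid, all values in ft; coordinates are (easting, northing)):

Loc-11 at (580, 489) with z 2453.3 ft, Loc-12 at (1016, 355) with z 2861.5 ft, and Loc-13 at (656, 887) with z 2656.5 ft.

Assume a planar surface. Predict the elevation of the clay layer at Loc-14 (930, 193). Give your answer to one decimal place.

Let the plane be z = a·E + b·N + c.
Loc-12−Loc-11: 436a − 134b = 408.2;  Loc-13−Loc-11: 76a + 398b = 203.2.
Solving gives a = 1.032553, b = 0.313382.
Then c = 2453.3 − a·580 − b·489 = 1701.18.
At (930, 193): z = 960.3 + 60.5 + 1701.18 = 2721.9 ft.

2721.9 ft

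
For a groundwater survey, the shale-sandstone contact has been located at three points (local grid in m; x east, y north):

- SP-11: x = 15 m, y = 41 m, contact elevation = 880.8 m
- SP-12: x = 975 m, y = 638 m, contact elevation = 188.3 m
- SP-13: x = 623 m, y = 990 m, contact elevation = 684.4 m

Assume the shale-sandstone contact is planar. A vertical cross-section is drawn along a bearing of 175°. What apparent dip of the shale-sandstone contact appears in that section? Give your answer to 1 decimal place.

27.0°

Two edge vectors: SP-11→SP-12 = (960, 597, -692.5), SP-11→SP-13 = (608, 949, -196.4).
Normal n = (SP-11→SP-12) × (SP-11→SP-13) = (539931.7, -232496, 548064).
So ∂z/∂x = −n_x/n_z = −0.98516 and ∂z/∂y = −n_y/n_z = 0.42421.
Unit vector along 175° is (sin 175°, cos 175°) = (0.0872, -0.9962).
Slope in that direction = a·(0.0872) + b·(-0.9962) = −0.50846.
Apparent dip = arctan|0.50846| = 27.0° (true dip is 47.0°, so apparent ≤ true as expected).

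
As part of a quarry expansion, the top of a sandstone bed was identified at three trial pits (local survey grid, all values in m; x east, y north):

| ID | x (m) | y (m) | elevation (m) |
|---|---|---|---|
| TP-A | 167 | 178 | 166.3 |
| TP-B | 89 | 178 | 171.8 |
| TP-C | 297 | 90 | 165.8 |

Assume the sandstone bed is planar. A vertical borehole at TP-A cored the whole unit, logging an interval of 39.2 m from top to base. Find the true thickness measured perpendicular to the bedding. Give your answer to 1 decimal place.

38.9 m

Let the plane be z = a·x + b·y + c.
TP-B−TP-A: −78a + 0b = 5.5;  TP-C−TP-A: 130a − 88b = −0.5.
Solving gives a = −0.07051, b = −0.09848.
|∇z| = √(a²+b²) = 0.12113, so dip δ = arctan(0.12113) = 6.91°.
True thickness = vertical thickness × cos δ = 39.2 × cos 6.91° = 38.9 m.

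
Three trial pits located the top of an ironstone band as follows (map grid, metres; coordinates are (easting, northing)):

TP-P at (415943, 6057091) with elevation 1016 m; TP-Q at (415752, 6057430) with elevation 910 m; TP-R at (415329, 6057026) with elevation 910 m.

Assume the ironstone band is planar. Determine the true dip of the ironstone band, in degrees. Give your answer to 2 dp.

Let the plane be z = a·E + b·N + c.
TP-Q−TP-P: −191a + 339b = −106;  TP-R−TP-P: −614a − 65b = −106.
Solving gives a = 0.19416, b = −0.20329.
Gradient magnitude |∇z| = √(a² + b²) = √(0.03770 + 0.04133) = 0.28111.
True dip = arctan(0.28111) = 15.70°, dipping toward NW (azimuth ≈ 316°).

15.70°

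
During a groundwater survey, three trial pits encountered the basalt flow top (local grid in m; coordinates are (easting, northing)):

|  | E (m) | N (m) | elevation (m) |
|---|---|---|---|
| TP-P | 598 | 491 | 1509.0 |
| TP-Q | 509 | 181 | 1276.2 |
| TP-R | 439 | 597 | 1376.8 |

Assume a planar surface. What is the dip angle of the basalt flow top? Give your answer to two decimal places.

Two edge vectors: TP-P→TP-Q = (-89, -310, -232.8), TP-P→TP-R = (-159, 106, -132.2).
Normal n = (TP-P→TP-Q) × (TP-P→TP-R) = (65658.8, 25249.4, -58724).
So ∂z/∂E = −n_x/n_z = 1.11809 and ∂z/∂N = −n_y/n_z = 0.42997.
Gradient magnitude |∇z| = √(a² + b²) = √(1.25013 + 0.18487) = 1.19791.
True dip = arctan(1.19791) = 50.15°, dipping toward WSW (azimuth ≈ 249°).

50.15°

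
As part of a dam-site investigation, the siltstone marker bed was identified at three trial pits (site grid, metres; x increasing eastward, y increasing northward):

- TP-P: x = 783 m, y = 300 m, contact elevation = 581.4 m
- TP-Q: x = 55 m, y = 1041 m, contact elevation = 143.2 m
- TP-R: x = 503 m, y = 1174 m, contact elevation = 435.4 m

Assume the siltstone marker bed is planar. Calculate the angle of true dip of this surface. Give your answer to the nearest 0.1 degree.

32.7°

Two edge vectors: TP-P→TP-Q = (-728, 741, -438.2), TP-P→TP-R = (-280, 874, -146).
Normal n = (TP-P→TP-Q) × (TP-P→TP-R) = (274800.8, 16408, -428792).
So ∂z/∂x = −n_x/n_z = 0.64087 and ∂z/∂y = −n_y/n_z = 0.03827.
Gradient magnitude |∇z| = √(a² + b²) = √(0.41072 + 0.00146) = 0.64201.
True dip = arctan(0.64201) = 32.7°, dipping toward W (azimuth ≈ 267°).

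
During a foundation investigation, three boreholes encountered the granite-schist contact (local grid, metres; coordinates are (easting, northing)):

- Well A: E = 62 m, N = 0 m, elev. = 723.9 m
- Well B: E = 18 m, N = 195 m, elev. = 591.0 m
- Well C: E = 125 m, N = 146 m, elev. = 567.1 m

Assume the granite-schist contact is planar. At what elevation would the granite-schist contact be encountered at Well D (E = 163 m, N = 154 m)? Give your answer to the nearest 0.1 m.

Let the plane be z = a·E + b·N + c.
Well B−Well A: −44a + 195b = −132.9;  Well C−Well A: 63a + 146b = −156.8.
Solving gives a = −0.59718, b = −0.81629.
Then c = 723.9 − a·62 − b·0 = 760.93.
At (163, 154): z = −97.3 − 125.7 + 760.93 = 537.9 m.

537.9 m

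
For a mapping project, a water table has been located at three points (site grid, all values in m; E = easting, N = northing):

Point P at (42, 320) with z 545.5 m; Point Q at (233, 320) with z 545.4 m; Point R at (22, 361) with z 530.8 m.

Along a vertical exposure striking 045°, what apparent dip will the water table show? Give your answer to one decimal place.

14.3°

Two edge vectors: Point P→Point Q = (191, 0, -0.1), Point P→Point R = (-20, 41, -14.7).
Normal n = (Point P→Point Q) × (Point P→Point R) = (4.1, 2809.7, 7831).
So ∂z/∂E = −n_x/n_z = −0.00052 and ∂z/∂N = −n_y/n_z = −0.35879.
Unit vector along 045° is (sin 45°, cos 45°) = (0.7071, 0.7071).
Slope in that direction = a·(0.7071) + b·(0.7071) = −0.25407.
Apparent dip = arctan|0.25407| = 14.3° (true dip is 19.7°, so apparent ≤ true as expected).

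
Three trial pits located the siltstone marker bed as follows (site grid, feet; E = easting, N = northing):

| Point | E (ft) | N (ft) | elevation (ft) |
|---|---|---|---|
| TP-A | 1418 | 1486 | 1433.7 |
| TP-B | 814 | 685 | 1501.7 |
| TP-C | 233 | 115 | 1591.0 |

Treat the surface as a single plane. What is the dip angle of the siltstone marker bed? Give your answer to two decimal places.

Let the plane be z = a·E + b·N + c.
TP-B−TP-A: −604a − 801b = 68;  TP-C−TP-A: −1185a − 1371b = 157.3.
Solving gives a = −0.27059, b = 0.11915.
Gradient magnitude |∇z| = √(a² + b²) = √(0.07322 + 0.01420) = 0.29567.
True dip = arctan(0.29567) = 16.47°, dipping toward ESE (azimuth ≈ 114°).

16.47°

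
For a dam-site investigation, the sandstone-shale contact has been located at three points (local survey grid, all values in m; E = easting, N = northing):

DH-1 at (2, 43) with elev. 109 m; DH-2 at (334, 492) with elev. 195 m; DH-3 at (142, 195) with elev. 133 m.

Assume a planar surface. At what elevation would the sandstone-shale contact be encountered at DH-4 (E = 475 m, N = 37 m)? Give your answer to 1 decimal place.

19.4 m

Let the plane be z = a·E + b·N + c.
DH-2−DH-1: 332a + 449b = 86;  DH-3−DH-1: 140a + 152b = 24.
Solving gives a = −0.18522, b = 0.32849.
Then c = 109 − a·2 − b·43 = 95.25.
At (475, 37): z = −88.0 + 12.2 + 95.25 = 19.4 m.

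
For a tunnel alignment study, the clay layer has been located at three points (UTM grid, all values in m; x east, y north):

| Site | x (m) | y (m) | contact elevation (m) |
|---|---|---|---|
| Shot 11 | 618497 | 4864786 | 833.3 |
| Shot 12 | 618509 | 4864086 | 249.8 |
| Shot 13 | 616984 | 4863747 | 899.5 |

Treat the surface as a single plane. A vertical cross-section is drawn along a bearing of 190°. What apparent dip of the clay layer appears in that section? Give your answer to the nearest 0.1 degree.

35.2°

Two edge vectors: Shot 11→Shot 12 = (12, -700, -583.5), Shot 11→Shot 13 = (-1513, -1039, 66.2).
Normal n = (Shot 11→Shot 12) × (Shot 11→Shot 13) = (-652596.5, 882041.1, -1071568).
So ∂z/∂x = −n_x/n_z = −0.60901 and ∂z/∂y = −n_y/n_z = 0.82313.
Unit vector along 190° is (sin 190°, cos 190°) = (-0.1736, -0.9848).
Slope in that direction = a·(-0.1736) + b·(-0.9848) = −0.70487.
Apparent dip = arctan|0.70487| = 35.2° (true dip is 45.7°, so apparent ≤ true as expected).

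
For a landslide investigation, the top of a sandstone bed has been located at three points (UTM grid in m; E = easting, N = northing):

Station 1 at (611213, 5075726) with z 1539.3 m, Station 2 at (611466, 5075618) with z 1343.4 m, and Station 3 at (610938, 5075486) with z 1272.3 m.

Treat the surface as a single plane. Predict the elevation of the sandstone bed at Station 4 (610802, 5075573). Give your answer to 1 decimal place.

1416.5 m

Let the plane be z = a·E + b·N + c.
Station 2−Station 1: 253a − 108b = −195.9;  Station 3−Station 1: −275a − 240b = −267.
Solving gives a = −0.201061712, b = 1.342883212.
Then c = 1539.3 − a·611213 − b·5075726 = −6691676.40.
At (610802, 5075573): z = −122808.9 + 6815901.8 − 6691676.40 = 1416.5 m.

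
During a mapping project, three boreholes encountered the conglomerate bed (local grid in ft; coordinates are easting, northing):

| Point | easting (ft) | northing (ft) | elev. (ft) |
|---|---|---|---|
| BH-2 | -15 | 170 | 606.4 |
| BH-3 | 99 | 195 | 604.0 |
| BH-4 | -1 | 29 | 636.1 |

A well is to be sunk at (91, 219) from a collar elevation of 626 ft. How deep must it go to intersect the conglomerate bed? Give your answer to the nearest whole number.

27 ft

Let the plane be z = a·easting + b·northing + c.
BH-3−BH-2: 114a + 25b = −2.4;  BH-4−BH-2: 14a − 141b = 29.7.
Solving gives a = 0.02460, b = −0.20820.
Then c = 606.4 − a·-15 − b·170 = 642.16.
At (91, 219): z_contact = 2.2 − 45.6 + 642.16 = 598.8 ft.
Depth below ground = 626 − 598.8 = 27 ft.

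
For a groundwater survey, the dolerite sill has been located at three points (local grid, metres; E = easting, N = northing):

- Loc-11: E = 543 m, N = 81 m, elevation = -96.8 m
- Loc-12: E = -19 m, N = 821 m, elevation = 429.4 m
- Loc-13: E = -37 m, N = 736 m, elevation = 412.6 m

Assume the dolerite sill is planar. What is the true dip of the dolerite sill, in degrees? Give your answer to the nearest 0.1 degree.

Two edge vectors: Loc-11→Loc-12 = (-562, 740, 526.2), Loc-11→Loc-13 = (-580, 655, 509.4).
Normal n = (Loc-11→Loc-12) × (Loc-11→Loc-13) = (32295, -18913.2, 61090).
So ∂z/∂E = −n_x/n_z = −0.52865 and ∂z/∂N = −n_y/n_z = 0.30960.
Gradient magnitude |∇z| = √(a² + b²) = √(0.27947 + 0.09585) = 0.61263.
True dip = arctan(0.61263) = 31.5°, dipping toward ESE (azimuth ≈ 120°).

31.5°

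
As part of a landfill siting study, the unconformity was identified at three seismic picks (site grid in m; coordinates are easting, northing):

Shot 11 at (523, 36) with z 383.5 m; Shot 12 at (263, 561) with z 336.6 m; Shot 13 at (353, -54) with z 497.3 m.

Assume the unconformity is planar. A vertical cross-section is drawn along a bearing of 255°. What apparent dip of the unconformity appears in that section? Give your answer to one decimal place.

Let the plane be z = a·easting + b·northing + c.
Shot 12−Shot 11: −260a + 525b = −46.9;  Shot 13−Shot 11: −170a − 90b = 113.8.
Solving gives a = −0.49289, b = −0.33343.
Unit vector along 255° is (sin 255°, cos 255°) = (-0.9659, -0.2588).
Slope in that direction = a·(-0.9659) + b·(-0.2588) = 0.56239.
Apparent dip = arctan|0.56239| = 29.4° (true dip is 30.8°, so apparent ≤ true as expected).

29.4°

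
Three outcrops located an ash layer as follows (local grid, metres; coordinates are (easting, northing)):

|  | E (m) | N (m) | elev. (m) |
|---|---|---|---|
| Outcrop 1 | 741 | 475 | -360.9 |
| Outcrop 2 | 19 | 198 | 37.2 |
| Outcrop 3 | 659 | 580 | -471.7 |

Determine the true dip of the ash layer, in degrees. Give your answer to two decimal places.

Two edge vectors: Outcrop 1→Outcrop 2 = (-722, -277, 398.1), Outcrop 1→Outcrop 3 = (-82, 105, -110.8).
Normal n = (Outcrop 1→Outcrop 2) × (Outcrop 1→Outcrop 3) = (-11108.9, -112641.8, -98524).
So ∂z/∂E = −n_x/n_z = −0.11275 and ∂z/∂N = −n_y/n_z = −1.14329.
Gradient magnitude |∇z| = √(a² + b²) = √(0.01271 + 1.30712) = 1.14884.
True dip = arctan(1.14884) = 48.96°, dipping toward N (azimuth ≈ 006°).

48.96°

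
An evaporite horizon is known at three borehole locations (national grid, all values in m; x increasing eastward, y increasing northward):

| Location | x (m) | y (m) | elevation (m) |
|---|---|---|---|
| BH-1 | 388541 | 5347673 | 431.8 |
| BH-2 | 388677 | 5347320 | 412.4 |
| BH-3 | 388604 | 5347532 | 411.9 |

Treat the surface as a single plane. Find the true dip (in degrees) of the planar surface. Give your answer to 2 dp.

55.99°

Two edge vectors: BH-1→BH-2 = (136, -353, -19.4), BH-1→BH-3 = (63, -141, -19.9).
Normal n = (BH-1→BH-2) × (BH-1→BH-3) = (4289.3, 1484.2, 3063).
So ∂z/∂x = −n_x/n_z = −1.40036 and ∂z/∂y = −n_y/n_z = −0.48456.
Gradient magnitude |∇z| = √(a² + b²) = √(1.96101 + 0.23480) = 1.48182.
True dip = arctan(1.48182) = 55.99°, dipping toward ENE (azimuth ≈ 071°).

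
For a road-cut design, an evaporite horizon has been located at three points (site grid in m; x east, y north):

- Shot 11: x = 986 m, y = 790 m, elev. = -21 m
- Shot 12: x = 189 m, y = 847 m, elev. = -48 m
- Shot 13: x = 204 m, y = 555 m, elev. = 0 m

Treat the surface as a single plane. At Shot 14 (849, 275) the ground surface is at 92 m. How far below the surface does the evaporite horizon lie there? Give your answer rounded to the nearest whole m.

32 m

Two edge vectors: Shot 11→Shot 12 = (-797, 57, -27), Shot 11→Shot 13 = (-782, -235, 21).
Normal n = (Shot 11→Shot 12) × (Shot 11→Shot 13) = (-5148, 37851, 231869).
So ∂z/∂x = −n_x/n_z = 0.02220 and ∂z/∂y = −n_y/n_z = −0.16324.
Intercept c from Shot 11: -21 − 21.89 + 128.96 = 86.07.
At (849, 275): z_contact = 18.8 − 44.9 + 86.07 = 60.0 m.
Depth below ground = 92 − 60.0 = 32 m.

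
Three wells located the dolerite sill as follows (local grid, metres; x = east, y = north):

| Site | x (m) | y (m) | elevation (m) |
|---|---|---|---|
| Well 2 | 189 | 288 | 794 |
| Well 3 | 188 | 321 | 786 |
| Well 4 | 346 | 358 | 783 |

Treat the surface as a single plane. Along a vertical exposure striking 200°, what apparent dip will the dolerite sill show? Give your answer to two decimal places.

12.07°

Two edge vectors: Well 2→Well 3 = (-1, 33, -8), Well 2→Well 4 = (157, 70, -11).
Normal n = (Well 2→Well 3) × (Well 2→Well 4) = (197, -1267, -5251).
So ∂z/∂x = −n_x/n_z = 0.03752 and ∂z/∂y = −n_y/n_z = −0.24129.
Unit vector along 200° is (sin 200°, cos 200°) = (-0.3420, -0.9397).
Slope in that direction = a·(-0.3420) + b·(-0.9397) = 0.21390.
Apparent dip = arctan|0.21390| = 12.07° (true dip is 13.7°, so apparent ≤ true as expected).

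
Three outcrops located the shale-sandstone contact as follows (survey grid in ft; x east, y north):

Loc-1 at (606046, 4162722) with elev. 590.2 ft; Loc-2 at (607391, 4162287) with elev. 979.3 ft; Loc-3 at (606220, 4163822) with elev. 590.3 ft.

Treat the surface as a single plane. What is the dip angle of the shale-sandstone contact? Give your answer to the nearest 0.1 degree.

Let the plane be z = a·x + b·y + c.
Loc-2−Loc-1: 1345a − 435b = 389.1;  Loc-3−Loc-1: 174a + 1100b = 0.1.
Solving gives a = 0.27524, b = −0.04345.
Gradient magnitude |∇z| = √(a² + b²) = √(0.07576 + 0.00189) = 0.27865.
True dip = arctan(0.27865) = 15.6°, dipping toward W (azimuth ≈ 279°).

15.6°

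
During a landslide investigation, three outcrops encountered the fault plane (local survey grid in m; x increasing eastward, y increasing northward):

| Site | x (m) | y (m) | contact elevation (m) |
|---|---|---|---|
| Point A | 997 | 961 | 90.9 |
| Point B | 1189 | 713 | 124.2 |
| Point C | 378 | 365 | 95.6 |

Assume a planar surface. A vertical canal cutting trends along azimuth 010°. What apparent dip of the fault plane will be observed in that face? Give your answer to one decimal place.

3.8°

Let the plane be z = a·x + b·y + c.
Point B−Point A: 192a − 248b = 33.3;  Point C−Point A: −619a − 596b = 4.7.
Solving gives a = 0.06972, b = −0.08030.
Unit vector along 010° is (sin 10°, cos 10°) = (0.1736, 0.9848).
Slope in that direction = a·(0.1736) + b·(0.9848) = −0.06697.
Apparent dip = arctan|0.06697| = 3.8° (true dip is 6.1°, so apparent ≤ true as expected).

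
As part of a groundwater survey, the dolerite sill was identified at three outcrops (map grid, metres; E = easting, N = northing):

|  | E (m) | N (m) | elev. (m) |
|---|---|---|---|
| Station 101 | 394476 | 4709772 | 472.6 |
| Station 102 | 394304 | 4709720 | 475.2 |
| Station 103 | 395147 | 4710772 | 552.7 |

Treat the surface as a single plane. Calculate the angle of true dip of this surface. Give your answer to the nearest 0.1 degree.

Let the plane be z = a·E + b·N + c.
Station 102−Station 101: −172a − 52b = 2.6;  Station 103−Station 101: 671a + 1000b = 80.1.
Solving gives a = −0.04934, b = 0.11321.
Gradient magnitude |∇z| = √(a² + b²) = √(0.00243 + 0.01282) = 0.12349.
True dip = arctan(0.12349) = 7.0°, dipping toward SSE (azimuth ≈ 156°).

7.0°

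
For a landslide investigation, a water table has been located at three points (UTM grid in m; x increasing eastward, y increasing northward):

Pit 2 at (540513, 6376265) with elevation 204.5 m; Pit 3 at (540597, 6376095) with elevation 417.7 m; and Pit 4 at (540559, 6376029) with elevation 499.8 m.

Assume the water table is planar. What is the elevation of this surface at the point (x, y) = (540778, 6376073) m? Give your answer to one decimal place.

446.9 m

Let the plane be z = a·x + b·y + c.
Pit 3−Pit 2: 84a − 170b = 213.2;  Pit 4−Pit 2: 46a − 236b = 295.3.
Solving gives a = 0.009513496, b = −1.249416861.
Then c = 204.5 − a·540513 − b·6376265 = 7961675.33.
At (540778, 6376073): z = 5144.7 − 7966373.1 + 7961675.33 = 446.9 m.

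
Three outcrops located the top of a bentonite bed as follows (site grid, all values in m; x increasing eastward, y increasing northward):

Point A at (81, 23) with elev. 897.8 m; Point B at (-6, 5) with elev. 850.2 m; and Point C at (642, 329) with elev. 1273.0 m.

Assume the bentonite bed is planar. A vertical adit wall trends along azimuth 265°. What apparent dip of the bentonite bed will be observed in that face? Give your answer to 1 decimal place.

26.7°

Let the plane be z = a·x + b·y + c.
Point B−Point A: −87a − 18b = −47.6;  Point C−Point A: 561a + 306b = 375.2.
Solving gives a = 0.47277, b = 0.35940.
Unit vector along 265° is (sin 265°, cos 265°) = (-0.9962, -0.0872).
Slope in that direction = a·(-0.9962) + b·(-0.0872) = −0.50229.
Apparent dip = arctan|0.50229| = 26.7° (true dip is 30.7°, so apparent ≤ true as expected).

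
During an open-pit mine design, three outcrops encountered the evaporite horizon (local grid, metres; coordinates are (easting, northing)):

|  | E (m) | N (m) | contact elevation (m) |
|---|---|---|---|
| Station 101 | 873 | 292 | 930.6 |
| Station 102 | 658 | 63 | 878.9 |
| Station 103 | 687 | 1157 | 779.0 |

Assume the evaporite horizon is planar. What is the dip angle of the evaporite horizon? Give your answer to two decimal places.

Let the plane be z = a·E + b·N + c.
Station 102−Station 101: −215a − 229b = −51.7;  Station 103−Station 101: −186a + 865b = −151.6.
Solving gives a = 0.34754, b = −0.10053.
Gradient magnitude |∇z| = √(a² + b²) = √(0.12078 + 0.01011) = 0.36179.
True dip = arctan(0.36179) = 19.89°, dipping toward WNW (azimuth ≈ 286°).

19.89°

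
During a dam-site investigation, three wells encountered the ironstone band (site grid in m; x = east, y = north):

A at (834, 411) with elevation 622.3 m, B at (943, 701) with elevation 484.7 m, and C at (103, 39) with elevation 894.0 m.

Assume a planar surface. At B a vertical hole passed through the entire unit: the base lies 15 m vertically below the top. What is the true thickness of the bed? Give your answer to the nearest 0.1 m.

13.7 m

Two edge vectors: A→B = (109, 290, -137.6), A→C = (-731, -372, 271.7).
Normal n = (A→B) × (A→C) = (27605.8, 70970.3, 171442).
So ∂z/∂x = −n_x/n_z = −0.16102 and ∂z/∂y = −n_y/n_z = −0.41396.
|∇z| = √(a²+b²) = 0.44418, so dip δ = arctan(0.44418) = 23.95°.
True thickness = vertical thickness × cos δ = 15 × cos 23.95° = 13.7 m.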